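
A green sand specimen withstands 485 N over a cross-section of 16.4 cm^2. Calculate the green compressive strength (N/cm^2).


Formula: Compressive Strength = Force / Area
Strength = 485 N / 16.4 cm^2 = 29.5732 N/cm^2

Answer: 29.5732 N/cm^2


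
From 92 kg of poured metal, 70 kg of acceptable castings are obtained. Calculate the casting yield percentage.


Formula: Casting Yield = (W_good / W_total) * 100
Yield = (70 kg / 92 kg) * 100 = 76.0870%


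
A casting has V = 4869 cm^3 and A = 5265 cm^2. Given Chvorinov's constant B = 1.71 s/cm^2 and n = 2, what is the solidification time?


Formula: t_s = B * (V/A)^n  (Chvorinov's rule, n=2)
Modulus M = V/A = 4869/5265 = 0.924786 cm
M^2 = 0.924786^2 = 0.855229 cm^2
t_s = 1.71 * 0.855229 = 1.4624 s

Final answer: 1.4624 s


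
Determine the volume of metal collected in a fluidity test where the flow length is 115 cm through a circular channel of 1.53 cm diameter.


Formula: V = pi * (d/2)^2 * L  (cylinder volume)
Radius = 1.53/2 = 0.765 cm
V = pi * 0.765^2 * 115 = 211.4319 cm^3

Final answer: 211.4319 cm^3


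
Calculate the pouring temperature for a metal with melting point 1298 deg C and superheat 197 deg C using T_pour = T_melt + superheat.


Formula: T_pour = T_melt + Superheat
T_pour = 1298 + 197 = 1495 deg C

Answer: 1495 deg C


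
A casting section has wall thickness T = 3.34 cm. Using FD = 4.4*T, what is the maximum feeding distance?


Formula: FD = 4.4 * T  (riser feeding-distance rule)
FD = 4.4 * 3.34 cm = 14.6960 cm

14.6960 cm


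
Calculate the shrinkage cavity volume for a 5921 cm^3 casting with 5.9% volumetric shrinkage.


Formula: V_shrink = V_casting * shrinkage_pct / 100
V_shrink = 5921 cm^3 * 5.9 / 100 = 349.3390 cm^3

349.3390 cm^3


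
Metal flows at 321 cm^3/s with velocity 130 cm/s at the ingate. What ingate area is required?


Formula: A_ingate = Q / v  (continuity equation)
A = 321 cm^3/s / 130 cm/s = 2.4692 cm^2

2.4692 cm^2


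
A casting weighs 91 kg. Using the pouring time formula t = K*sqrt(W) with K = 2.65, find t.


Formula: t = K * sqrt(W)
sqrt(W) = sqrt(91) = 9.53939
t = 2.65 * 9.53939 = 25.2794 s

25.2794 s


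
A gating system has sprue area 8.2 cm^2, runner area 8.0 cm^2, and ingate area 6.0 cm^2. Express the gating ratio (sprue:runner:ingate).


Sprue:Runner:Ingate = 1 : 8.0/8.2 : 6.0/8.2 = 1:0.98:0.73


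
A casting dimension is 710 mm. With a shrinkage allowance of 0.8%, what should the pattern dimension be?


Formula: L_pattern = L_casting * (1 + shrinkage_rate/100)
Shrinkage factor = 1 + 0.8/100 = 1.008
L_pattern = 710 mm * 1.008 = 715.6800 mm

715.6800 mm


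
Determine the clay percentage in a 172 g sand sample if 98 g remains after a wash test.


Formula: Clay% = (W_total - W_washed) / W_total * 100
Clay mass = 172 - 98 = 74 g
Clay% = 74 / 172 * 100 = 43.0233%

Answer: 43.0233%


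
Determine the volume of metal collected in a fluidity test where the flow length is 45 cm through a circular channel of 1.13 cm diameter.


Formula: V = pi * (d/2)^2 * L  (cylinder volume)
Radius = 1.13/2 = 0.565 cm
V = pi * 0.565^2 * 45 = 45.1294 cm^3


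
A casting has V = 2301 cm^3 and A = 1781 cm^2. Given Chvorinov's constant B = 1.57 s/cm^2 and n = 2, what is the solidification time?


Formula: t_s = B * (V/A)^n  (Chvorinov's rule, n=2)
Modulus M = V/A = 2301/1781 = 1.291971 cm
M^2 = 1.291971^2 = 1.669189 cm^2
t_s = 1.57 * 1.669189 = 2.6206 s

Final answer: 2.6206 s


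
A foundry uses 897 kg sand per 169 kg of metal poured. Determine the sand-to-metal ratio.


Formula: Sand-to-Metal Ratio = W_sand / W_metal
Ratio = 897 kg / 169 kg = 5.3077

5.3077


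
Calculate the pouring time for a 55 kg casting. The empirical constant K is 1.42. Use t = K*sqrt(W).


Formula: t = K * sqrt(W)
sqrt(W) = sqrt(55) = 7.41620
t = 1.42 * 7.41620 = 10.5310 s


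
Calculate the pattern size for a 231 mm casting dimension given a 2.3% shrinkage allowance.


Formula: L_pattern = L_casting * (1 + shrinkage_rate/100)
Shrinkage factor = 1 + 2.3/100 = 1.023
L_pattern = 231 mm * 1.023 = 236.3130 mm

Final answer: 236.3130 mm


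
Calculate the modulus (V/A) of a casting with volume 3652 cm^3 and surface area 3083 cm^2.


Formula: Casting Modulus M = V / A
M = 3652 cm^3 / 3083 cm^2 = 1.1846 cm

1.1846 cm


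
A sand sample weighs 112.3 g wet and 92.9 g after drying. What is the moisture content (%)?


Formula: MC = (W_wet - W_dry) / W_wet * 100
Water mass = 112.3 - 92.9 = 19.4 g
MC = 19.4 / 112.3 * 100 = 17.2752%

Answer: 17.2752%


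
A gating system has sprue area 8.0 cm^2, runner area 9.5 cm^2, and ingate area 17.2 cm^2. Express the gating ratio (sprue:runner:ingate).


Sprue:Runner:Ingate = 1 : 9.5/8.0 : 17.2/8.0 = 1:1.19:2.15

1:1.19:2.15


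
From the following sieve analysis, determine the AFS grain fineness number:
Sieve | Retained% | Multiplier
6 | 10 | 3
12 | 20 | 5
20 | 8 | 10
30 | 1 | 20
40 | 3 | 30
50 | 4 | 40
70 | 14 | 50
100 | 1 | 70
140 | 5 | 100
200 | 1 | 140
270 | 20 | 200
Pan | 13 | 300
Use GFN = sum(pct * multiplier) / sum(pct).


Formula: GFN = sum(pct * multiplier) / sum(pct)
sum(pct * multiplier) = 9790
sum(pct) = 100
GFN = 9790 / 100 = 97.90

Final answer: 97.90


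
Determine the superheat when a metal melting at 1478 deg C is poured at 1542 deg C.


Formula: Superheat = T_pour - T_melt
Superheat = 1542 - 1478 = 64 deg C

Final answer: 64 deg C


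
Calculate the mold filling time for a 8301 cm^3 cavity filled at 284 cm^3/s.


Formula: t_fill = V_mold / Q_flow
t = 8301 cm^3 / 284 cm^3/s = 29.2289 s


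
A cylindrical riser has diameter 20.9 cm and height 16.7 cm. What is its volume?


Formula: V = pi * (D/2)^2 * H  (cylinder volume)
Radius = D/2 = 20.9/2 = 10.45 cm
V = pi * 10.45^2 * 16.7 = 5729.2652 cm^3

5729.2652 cm^3


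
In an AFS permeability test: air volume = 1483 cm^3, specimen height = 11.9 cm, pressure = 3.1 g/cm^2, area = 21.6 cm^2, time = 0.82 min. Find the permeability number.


Formula: Permeability Number P = (V * H) / (p * A * t)
Numerator: V * H = 1483 * 11.9 = 17647.7
Denominator: p * A * t = 3.1 * 21.6 * 0.82 = 54.9072
P = 17647.7 / 54.9072 = 321.4096

Answer: 321.4096


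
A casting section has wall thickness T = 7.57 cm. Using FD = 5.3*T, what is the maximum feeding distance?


Formula: FD = 5.3 * T  (riser feeding-distance rule)
FD = 5.3 * 7.57 cm = 40.1210 cm


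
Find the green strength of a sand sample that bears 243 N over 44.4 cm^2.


Formula: Compressive Strength = Force / Area
Strength = 243 N / 44.4 cm^2 = 5.4730 N/cm^2

Final answer: 5.4730 N/cm^2


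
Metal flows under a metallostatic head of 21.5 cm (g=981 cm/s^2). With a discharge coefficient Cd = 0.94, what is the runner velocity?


Formula: v = Cd * sqrt(2 * g * h)  (Torricelli with discharge coefficient)
2*g*h = 2 * 981 * 21.5 = 42183.0 cm^2/s^2
sqrt(42183.0) = 205.38500 cm/s
v = 0.94 * 205.38500 = 193.0619 cm/s

193.0619 cm/s


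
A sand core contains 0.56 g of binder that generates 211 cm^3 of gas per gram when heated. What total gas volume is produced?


Formula: V_gas = W_binder * gas_evolution_rate
V = 0.56 g * 211 cm^3/g = 118.1600 cm^3

Answer: 118.1600 cm^3


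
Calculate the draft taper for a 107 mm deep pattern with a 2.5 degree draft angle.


Formula: taper = depth * tan(draft_angle)
tan(2.5 deg) = 0.0436609
taper = 107 mm * 0.0436609 = 4.6717 mm

Final answer: 4.6717 mm


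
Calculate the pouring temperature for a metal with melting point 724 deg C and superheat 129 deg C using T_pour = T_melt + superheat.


Formula: T_pour = T_melt + Superheat
T_pour = 724 + 129 = 853 deg C


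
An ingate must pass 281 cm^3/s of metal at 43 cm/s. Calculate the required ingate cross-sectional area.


Formula: A_ingate = Q / v  (continuity equation)
A = 281 cm^3/s / 43 cm/s = 6.5349 cm^2


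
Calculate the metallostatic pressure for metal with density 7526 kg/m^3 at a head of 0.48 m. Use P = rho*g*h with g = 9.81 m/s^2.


Formula: P = rho * g * h
rho * g = 7526 * 9.81 = 73830.06 N/m^3
P = 73830.06 * 0.48 = 35438.4288 Pa

Final answer: 35438.4288 Pa


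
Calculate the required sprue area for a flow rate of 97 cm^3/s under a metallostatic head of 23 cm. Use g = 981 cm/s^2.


Formula: v = sqrt(2*g*h), A = Q/v
Velocity: v = sqrt(2 * 981 * 23) = sqrt(45126) = 212.4288 cm/s
Sprue area: A = Q / v = 97 / 212.4288 = 0.4566 cm^2

Final answer: 0.4566 cm^2


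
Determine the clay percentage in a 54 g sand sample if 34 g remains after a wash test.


Formula: Clay% = (W_total - W_washed) / W_total * 100
Clay mass = 54 - 34 = 20 g
Clay% = 20 / 54 * 100 = 37.0370%


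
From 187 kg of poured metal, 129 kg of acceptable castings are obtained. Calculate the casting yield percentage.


Formula: Casting Yield = (W_good / W_total) * 100
Yield = (129 kg / 187 kg) * 100 = 68.9840%

Final answer: 68.9840%


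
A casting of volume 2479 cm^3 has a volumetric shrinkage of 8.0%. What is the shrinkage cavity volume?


Formula: V_shrink = V_casting * shrinkage_pct / 100
V_shrink = 2479 cm^3 * 8.0 / 100 = 198.3200 cm^3

198.3200 cm^3


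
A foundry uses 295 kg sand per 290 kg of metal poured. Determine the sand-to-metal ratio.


Formula: Sand-to-Metal Ratio = W_sand / W_metal
Ratio = 295 kg / 290 kg = 1.0172

Answer: 1.0172


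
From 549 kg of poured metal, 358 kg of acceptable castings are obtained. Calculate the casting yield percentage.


Formula: Casting Yield = (W_good / W_total) * 100
Yield = (358 kg / 549 kg) * 100 = 65.2095%

Answer: 65.2095%


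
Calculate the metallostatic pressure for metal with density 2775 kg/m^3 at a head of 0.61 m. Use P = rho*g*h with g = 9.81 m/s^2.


Formula: P = rho * g * h
rho * g = 2775 * 9.81 = 27222.75 N/m^3
P = 27222.75 * 0.61 = 16605.8775 Pa


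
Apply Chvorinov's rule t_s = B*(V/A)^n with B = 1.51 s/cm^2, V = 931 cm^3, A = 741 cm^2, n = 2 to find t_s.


Formula: t_s = B * (V/A)^n  (Chvorinov's rule, n=2)
Modulus M = V/A = 931/741 = 1.256410 cm
M^2 = 1.256410^2 = 1.578566 cm^2
t_s = 1.51 * 1.578566 = 2.3836 s

2.3836 s


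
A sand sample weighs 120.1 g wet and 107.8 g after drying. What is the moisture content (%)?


Formula: MC = (W_wet - W_dry) / W_wet * 100
Water mass = 120.1 - 107.8 = 12.3 g
MC = 12.3 / 120.1 * 100 = 10.2415%

10.2415%


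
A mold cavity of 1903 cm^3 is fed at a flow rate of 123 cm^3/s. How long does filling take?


Formula: t_fill = V_mold / Q_flow
t = 1903 cm^3 / 123 cm^3/s = 15.4715 s


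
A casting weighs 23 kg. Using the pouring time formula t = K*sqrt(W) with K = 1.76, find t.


Formula: t = K * sqrt(W)
sqrt(W) = sqrt(23) = 4.79583
t = 1.76 * 4.79583 = 8.4407 s

Final answer: 8.4407 s


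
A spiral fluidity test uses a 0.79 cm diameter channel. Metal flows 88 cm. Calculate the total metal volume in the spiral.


Formula: V = pi * (d/2)^2 * L  (cylinder volume)
Radius = 0.79/2 = 0.395 cm
V = pi * 0.395^2 * 88 = 43.1347 cm^3

Answer: 43.1347 cm^3


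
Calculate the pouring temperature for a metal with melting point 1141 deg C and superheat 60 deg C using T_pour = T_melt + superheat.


Formula: T_pour = T_melt + Superheat
T_pour = 1141 + 60 = 1201 deg C

Answer: 1201 deg C


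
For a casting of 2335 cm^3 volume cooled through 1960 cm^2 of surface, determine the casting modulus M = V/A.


Formula: Casting Modulus M = V / A
M = 2335 cm^3 / 1960 cm^2 = 1.1913 cm

Final answer: 1.1913 cm


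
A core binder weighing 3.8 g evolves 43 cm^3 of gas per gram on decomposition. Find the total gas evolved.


Formula: V_gas = W_binder * gas_evolution_rate
V = 3.8 g * 43 cm^3/g = 163.4000 cm^3

Final answer: 163.4000 cm^3


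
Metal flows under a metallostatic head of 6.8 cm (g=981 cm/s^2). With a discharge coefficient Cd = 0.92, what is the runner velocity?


Formula: v = Cd * sqrt(2 * g * h)  (Torricelli with discharge coefficient)
2*g*h = 2 * 981 * 6.8 = 13341.6 cm^2/s^2
sqrt(13341.6) = 115.50584 cm/s
v = 0.92 * 115.50584 = 106.2654 cm/s


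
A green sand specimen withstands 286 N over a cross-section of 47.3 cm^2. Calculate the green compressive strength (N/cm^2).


Formula: Compressive Strength = Force / Area
Strength = 286 N / 47.3 cm^2 = 6.0465 N/cm^2


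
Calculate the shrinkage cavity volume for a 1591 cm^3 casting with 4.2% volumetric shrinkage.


Formula: V_shrink = V_casting * shrinkage_pct / 100
V_shrink = 1591 cm^3 * 4.2 / 100 = 66.8220 cm^3


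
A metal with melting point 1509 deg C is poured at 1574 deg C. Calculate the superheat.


Formula: Superheat = T_pour - T_melt
Superheat = 1574 - 1509 = 65 deg C


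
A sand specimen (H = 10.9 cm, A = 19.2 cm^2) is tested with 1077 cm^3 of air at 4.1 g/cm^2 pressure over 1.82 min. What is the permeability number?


Formula: Permeability Number P = (V * H) / (p * A * t)
Numerator: V * H = 1077 * 10.9 = 11739.3
Denominator: p * A * t = 4.1 * 19.2 * 1.82 = 143.2704
P = 11739.3 / 143.2704 = 81.9381


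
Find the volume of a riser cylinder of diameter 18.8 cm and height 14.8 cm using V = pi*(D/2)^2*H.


Formula: V = pi * (D/2)^2 * H  (cylinder volume)
Radius = D/2 = 18.8/2 = 9.4 cm
V = pi * 9.4^2 * 14.8 = 4108.3487 cm^3

4108.3487 cm^3


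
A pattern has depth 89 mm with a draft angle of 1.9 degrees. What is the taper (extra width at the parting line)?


Formula: taper = depth * tan(draft_angle)
tan(1.9 deg) = 0.0331734
taper = 89 mm * 0.0331734 = 2.9524 mm

2.9524 mm


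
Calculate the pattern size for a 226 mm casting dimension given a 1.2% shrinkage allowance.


Formula: L_pattern = L_casting * (1 + shrinkage_rate/100)
Shrinkage factor = 1 + 1.2/100 = 1.012
L_pattern = 226 mm * 1.012 = 228.7120 mm

228.7120 mm


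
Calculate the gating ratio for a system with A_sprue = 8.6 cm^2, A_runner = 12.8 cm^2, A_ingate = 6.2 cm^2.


Sprue:Runner:Ingate = 1 : 12.8/8.6 : 6.2/8.6 = 1:1.49:0.72

Final answer: 1:1.49:0.72


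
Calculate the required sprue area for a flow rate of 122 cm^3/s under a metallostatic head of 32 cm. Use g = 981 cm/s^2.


Formula: v = sqrt(2*g*h), A = Q/v
Velocity: v = sqrt(2 * 981 * 32) = sqrt(62784) = 250.5674 cm/s
Sprue area: A = Q / v = 122 / 250.5674 = 0.4869 cm^2


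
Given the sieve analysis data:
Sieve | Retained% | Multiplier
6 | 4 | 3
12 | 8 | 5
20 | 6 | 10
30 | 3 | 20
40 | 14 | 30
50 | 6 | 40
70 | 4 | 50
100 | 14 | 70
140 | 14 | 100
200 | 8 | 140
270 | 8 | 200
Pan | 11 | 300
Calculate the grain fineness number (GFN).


Formula: GFN = sum(pct * multiplier) / sum(pct)
sum(pct * multiplier) = 9432
sum(pct) = 100
GFN = 9432 / 100 = 94.32

94.32


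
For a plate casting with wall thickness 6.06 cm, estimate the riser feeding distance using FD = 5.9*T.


Formula: FD = 5.9 * T  (riser feeding-distance rule)
FD = 5.9 * 6.06 cm = 35.7540 cm

Answer: 35.7540 cm


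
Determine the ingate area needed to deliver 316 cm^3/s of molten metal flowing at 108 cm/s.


Formula: A_ingate = Q / v  (continuity equation)
A = 316 cm^3/s / 108 cm/s = 2.9259 cm^2

Answer: 2.9259 cm^2


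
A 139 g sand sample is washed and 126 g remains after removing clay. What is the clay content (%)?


Formula: Clay% = (W_total - W_washed) / W_total * 100
Clay mass = 139 - 126 = 13 g
Clay% = 13 / 139 * 100 = 9.3525%

Final answer: 9.3525%


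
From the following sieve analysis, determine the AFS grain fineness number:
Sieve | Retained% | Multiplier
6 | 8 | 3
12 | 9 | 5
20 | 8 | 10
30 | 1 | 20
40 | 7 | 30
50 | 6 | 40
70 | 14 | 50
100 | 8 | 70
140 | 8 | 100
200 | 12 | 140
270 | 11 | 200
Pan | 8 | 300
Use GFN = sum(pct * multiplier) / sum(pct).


Formula: GFN = sum(pct * multiplier) / sum(pct)
sum(pct * multiplier) = 8959
sum(pct) = 100
GFN = 8959 / 100 = 89.59


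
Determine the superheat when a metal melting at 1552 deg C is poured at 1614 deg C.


Formula: Superheat = T_pour - T_melt
Superheat = 1614 - 1552 = 62 deg C

Answer: 62 deg C


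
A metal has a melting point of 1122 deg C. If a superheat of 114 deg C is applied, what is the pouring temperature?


Formula: T_pour = T_melt + Superheat
T_pour = 1122 + 114 = 1236 deg C

1236 deg C


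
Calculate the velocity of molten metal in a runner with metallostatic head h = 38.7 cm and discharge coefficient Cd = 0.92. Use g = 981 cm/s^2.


Formula: v = Cd * sqrt(2 * g * h)  (Torricelli with discharge coefficient)
2*g*h = 2 * 981 * 38.7 = 75929.4 cm^2/s^2
sqrt(75929.4) = 275.55290 cm/s
v = 0.92 * 275.55290 = 253.5087 cm/s

Answer: 253.5087 cm/s


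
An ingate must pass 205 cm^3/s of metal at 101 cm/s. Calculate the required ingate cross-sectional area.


Formula: A_ingate = Q / v  (continuity equation)
A = 205 cm^3/s / 101 cm/s = 2.0297 cm^2

Answer: 2.0297 cm^2


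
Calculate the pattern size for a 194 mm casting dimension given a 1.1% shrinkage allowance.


Formula: L_pattern = L_casting * (1 + shrinkage_rate/100)
Shrinkage factor = 1 + 1.1/100 = 1.011
L_pattern = 194 mm * 1.011 = 196.1340 mm

196.1340 mm


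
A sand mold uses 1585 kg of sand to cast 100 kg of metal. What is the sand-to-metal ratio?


Formula: Sand-to-Metal Ratio = W_sand / W_metal
Ratio = 1585 kg / 100 kg = 15.8500

Final answer: 15.8500


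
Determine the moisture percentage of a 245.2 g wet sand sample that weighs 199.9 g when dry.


Formula: MC = (W_wet - W_dry) / W_wet * 100
Water mass = 245.2 - 199.9 = 45.3 g
MC = 45.3 / 245.2 * 100 = 18.4747%

Answer: 18.4747%


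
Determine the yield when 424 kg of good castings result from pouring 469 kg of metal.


Formula: Casting Yield = (W_good / W_total) * 100
Yield = (424 kg / 469 kg) * 100 = 90.4051%

Final answer: 90.4051%


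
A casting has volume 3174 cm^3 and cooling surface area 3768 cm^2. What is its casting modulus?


Formula: Casting Modulus M = V / A
M = 3174 cm^3 / 3768 cm^2 = 0.8424 cm

Final answer: 0.8424 cm


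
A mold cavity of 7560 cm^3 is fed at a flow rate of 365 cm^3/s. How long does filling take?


Formula: t_fill = V_mold / Q_flow
t = 7560 cm^3 / 365 cm^3/s = 20.7123 s

Answer: 20.7123 s


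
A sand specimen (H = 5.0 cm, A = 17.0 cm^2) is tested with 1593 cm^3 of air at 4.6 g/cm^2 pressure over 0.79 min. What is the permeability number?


Formula: Permeability Number P = (V * H) / (p * A * t)
Numerator: V * H = 1593 * 5.0 = 7965.0
Denominator: p * A * t = 4.6 * 17.0 * 0.79 = 61.778
P = 7965.0 / 61.778 = 128.9294

Final answer: 128.9294


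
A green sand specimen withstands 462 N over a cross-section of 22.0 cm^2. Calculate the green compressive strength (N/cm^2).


Formula: Compressive Strength = Force / Area
Strength = 462 N / 22.0 cm^2 = 21.0000 N/cm^2

21.0000 N/cm^2


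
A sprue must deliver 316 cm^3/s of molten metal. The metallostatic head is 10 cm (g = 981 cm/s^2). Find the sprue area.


Formula: v = sqrt(2*g*h), A = Q/v
Velocity: v = sqrt(2 * 981 * 10) = sqrt(19620) = 140.0714 cm/s
Sprue area: A = Q / v = 316 / 140.0714 = 2.2560 cm^2

Answer: 2.2560 cm^2


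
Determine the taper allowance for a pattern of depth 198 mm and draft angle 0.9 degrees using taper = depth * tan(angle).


Formula: taper = depth * tan(draft_angle)
tan(0.9 deg) = 0.0157093
taper = 198 mm * 0.0157093 = 3.1104 mm

Answer: 3.1104 mm


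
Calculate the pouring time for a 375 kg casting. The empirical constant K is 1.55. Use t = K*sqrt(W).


Formula: t = K * sqrt(W)
sqrt(W) = sqrt(375) = 19.36492
t = 1.55 * 19.36492 = 30.0156 s

30.0156 s


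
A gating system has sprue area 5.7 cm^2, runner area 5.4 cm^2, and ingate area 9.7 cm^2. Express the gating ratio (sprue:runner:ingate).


Sprue:Runner:Ingate = 1 : 5.4/5.7 : 9.7/5.7 = 1:0.95:1.70

1:0.95:1.70


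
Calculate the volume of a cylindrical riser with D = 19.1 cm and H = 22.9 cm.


Formula: V = pi * (D/2)^2 * H  (cylinder volume)
Radius = D/2 = 19.1/2 = 9.55 cm
V = pi * 9.55^2 * 22.9 = 6561.3333 cm^3

Final answer: 6561.3333 cm^3


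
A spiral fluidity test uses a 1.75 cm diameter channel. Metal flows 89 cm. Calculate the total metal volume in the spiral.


Formula: V = pi * (d/2)^2 * L  (cylinder volume)
Radius = 1.75/2 = 0.875 cm
V = pi * 0.875^2 * 89 = 214.0701 cm^3

214.0701 cm^3


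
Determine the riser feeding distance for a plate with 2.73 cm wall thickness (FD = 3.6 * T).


Formula: FD = 3.6 * T  (riser feeding-distance rule)
FD = 3.6 * 2.73 cm = 9.8280 cm

Answer: 9.8280 cm


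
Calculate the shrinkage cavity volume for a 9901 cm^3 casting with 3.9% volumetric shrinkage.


Formula: V_shrink = V_casting * shrinkage_pct / 100
V_shrink = 9901 cm^3 * 3.9 / 100 = 386.1390 cm^3

Answer: 386.1390 cm^3


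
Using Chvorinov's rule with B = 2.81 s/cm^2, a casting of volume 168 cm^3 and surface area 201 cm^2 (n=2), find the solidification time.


Formula: t_s = B * (V/A)^n  (Chvorinov's rule, n=2)
Modulus M = V/A = 168/201 = 0.835821 cm
M^2 = 0.835821^2 = 0.698597 cm^2
t_s = 2.81 * 0.698597 = 1.9631 s

1.9631 s


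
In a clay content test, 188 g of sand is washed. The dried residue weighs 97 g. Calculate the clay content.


Formula: Clay% = (W_total - W_washed) / W_total * 100
Clay mass = 188 - 97 = 91 g
Clay% = 91 / 188 * 100 = 48.4043%

Final answer: 48.4043%


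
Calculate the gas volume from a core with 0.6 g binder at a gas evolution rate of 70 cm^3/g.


Formula: V_gas = W_binder * gas_evolution_rate
V = 0.6 g * 70 cm^3/g = 42.0000 cm^3

Final answer: 42.0000 cm^3


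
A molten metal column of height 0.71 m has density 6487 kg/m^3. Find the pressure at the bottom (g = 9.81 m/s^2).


Formula: P = rho * g * h
rho * g = 6487 * 9.81 = 63637.47 N/m^3
P = 63637.47 * 0.71 = 45182.6037 Pa

Answer: 45182.6037 Pa


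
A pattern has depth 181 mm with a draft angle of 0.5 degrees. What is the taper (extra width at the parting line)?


Formula: taper = depth * tan(draft_angle)
tan(0.5 deg) = 0.0087269
taper = 181 mm * 0.0087269 = 1.5796 mm

Final answer: 1.5796 mm


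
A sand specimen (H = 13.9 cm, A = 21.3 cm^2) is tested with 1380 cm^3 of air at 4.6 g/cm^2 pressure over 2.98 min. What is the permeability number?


Formula: Permeability Number P = (V * H) / (p * A * t)
Numerator: V * H = 1380 * 13.9 = 19182.0
Denominator: p * A * t = 4.6 * 21.3 * 2.98 = 291.9804
P = 19182.0 / 291.9804 = 65.6962

65.6962


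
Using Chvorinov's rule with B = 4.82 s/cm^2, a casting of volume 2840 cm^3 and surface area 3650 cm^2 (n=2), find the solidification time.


Formula: t_s = B * (V/A)^n  (Chvorinov's rule, n=2)
Modulus M = V/A = 2840/3650 = 0.778082 cm
M^2 = 0.778082^2 = 0.605412 cm^2
t_s = 4.82 * 0.605412 = 2.9181 s

2.9181 s


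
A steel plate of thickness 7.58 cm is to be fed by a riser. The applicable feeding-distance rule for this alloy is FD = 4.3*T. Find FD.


Formula: FD = 4.3 * T  (riser feeding-distance rule)
FD = 4.3 * 7.58 cm = 32.5940 cm

Answer: 32.5940 cm


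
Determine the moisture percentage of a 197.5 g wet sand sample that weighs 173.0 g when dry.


Formula: MC = (W_wet - W_dry) / W_wet * 100
Water mass = 197.5 - 173.0 = 24.5 g
MC = 24.5 / 197.5 * 100 = 12.4051%

12.4051%


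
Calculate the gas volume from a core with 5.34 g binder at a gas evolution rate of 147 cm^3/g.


Formula: V_gas = W_binder * gas_evolution_rate
V = 5.34 g * 147 cm^3/g = 784.9800 cm^3


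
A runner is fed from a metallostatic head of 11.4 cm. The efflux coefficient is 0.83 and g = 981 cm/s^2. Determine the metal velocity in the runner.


Formula: v = Cd * sqrt(2 * g * h)  (Torricelli with discharge coefficient)
2*g*h = 2 * 981 * 11.4 = 22366.8 cm^2/s^2
sqrt(22366.8) = 149.55534 cm/s
v = 0.83 * 149.55534 = 124.1309 cm/s

Final answer: 124.1309 cm/s


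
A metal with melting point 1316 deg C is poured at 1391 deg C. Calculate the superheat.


Formula: Superheat = T_pour - T_melt
Superheat = 1391 - 1316 = 75 deg C


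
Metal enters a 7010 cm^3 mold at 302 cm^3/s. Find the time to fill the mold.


Formula: t_fill = V_mold / Q_flow
t = 7010 cm^3 / 302 cm^3/s = 23.2119 s

Answer: 23.2119 s


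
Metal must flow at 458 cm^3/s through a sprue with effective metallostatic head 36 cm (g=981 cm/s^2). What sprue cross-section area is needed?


Formula: v = sqrt(2*g*h), A = Q/v
Velocity: v = sqrt(2 * 981 * 36) = sqrt(70632) = 265.7668 cm/s
Sprue area: A = Q / v = 458 / 265.7668 = 1.7233 cm^2

1.7233 cm^2


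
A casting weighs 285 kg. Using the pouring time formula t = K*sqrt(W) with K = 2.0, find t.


Formula: t = K * sqrt(W)
sqrt(W) = sqrt(285) = 16.88194
t = 2.0 * 16.88194 = 33.7639 s

Final answer: 33.7639 s


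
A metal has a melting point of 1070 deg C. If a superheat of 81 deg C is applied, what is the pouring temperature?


Formula: T_pour = T_melt + Superheat
T_pour = 1070 + 81 = 1151 deg C

Answer: 1151 deg C


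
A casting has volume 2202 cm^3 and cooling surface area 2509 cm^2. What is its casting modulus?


Formula: Casting Modulus M = V / A
M = 2202 cm^3 / 2509 cm^2 = 0.8776 cm

0.8776 cm


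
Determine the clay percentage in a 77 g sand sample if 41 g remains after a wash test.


Formula: Clay% = (W_total - W_washed) / W_total * 100
Clay mass = 77 - 41 = 36 g
Clay% = 36 / 77 * 100 = 46.7532%


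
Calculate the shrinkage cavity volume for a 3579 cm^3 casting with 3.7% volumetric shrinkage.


Formula: V_shrink = V_casting * shrinkage_pct / 100
V_shrink = 3579 cm^3 * 3.7 / 100 = 132.4230 cm^3

Final answer: 132.4230 cm^3


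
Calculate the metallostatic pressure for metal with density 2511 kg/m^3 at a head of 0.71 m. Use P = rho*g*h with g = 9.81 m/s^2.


Formula: P = rho * g * h
rho * g = 2511 * 9.81 = 24632.91 N/m^3
P = 24632.91 * 0.71 = 17489.3661 Pa

17489.3661 Pa


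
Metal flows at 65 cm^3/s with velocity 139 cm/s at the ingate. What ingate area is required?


Formula: A_ingate = Q / v  (continuity equation)
A = 65 cm^3/s / 139 cm/s = 0.4676 cm^2

Answer: 0.4676 cm^2


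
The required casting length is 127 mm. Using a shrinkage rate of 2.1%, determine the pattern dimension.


Formula: L_pattern = L_casting * (1 + shrinkage_rate/100)
Shrinkage factor = 1 + 2.1/100 = 1.021
L_pattern = 127 mm * 1.021 = 129.6670 mm

129.6670 mm


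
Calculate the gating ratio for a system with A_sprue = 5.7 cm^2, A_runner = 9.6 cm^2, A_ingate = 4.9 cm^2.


Sprue:Runner:Ingate = 1 : 9.6/5.7 : 4.9/5.7 = 1:1.68:0.86

Answer: 1:1.68:0.86


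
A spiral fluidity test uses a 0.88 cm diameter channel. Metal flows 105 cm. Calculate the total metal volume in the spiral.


Formula: V = pi * (d/2)^2 * L  (cylinder volume)
Radius = 0.88/2 = 0.44 cm
V = pi * 0.44^2 * 105 = 63.8623 cm^3

63.8623 cm^3


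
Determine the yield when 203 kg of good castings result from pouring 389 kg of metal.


Formula: Casting Yield = (W_good / W_total) * 100
Yield = (203 kg / 389 kg) * 100 = 52.1851%

52.1851%


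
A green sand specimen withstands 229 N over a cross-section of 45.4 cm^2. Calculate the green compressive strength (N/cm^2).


Formula: Compressive Strength = Force / Area
Strength = 229 N / 45.4 cm^2 = 5.0441 N/cm^2

Final answer: 5.0441 N/cm^2


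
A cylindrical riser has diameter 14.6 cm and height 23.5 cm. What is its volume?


Formula: V = pi * (D/2)^2 * H  (cylinder volume)
Radius = D/2 = 14.6/2 = 7.3 cm
V = pi * 7.3^2 * 23.5 = 3934.2636 cm^3

Answer: 3934.2636 cm^3


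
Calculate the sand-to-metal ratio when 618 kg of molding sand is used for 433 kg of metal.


Formula: Sand-to-Metal Ratio = W_sand / W_metal
Ratio = 618 kg / 433 kg = 1.4273

1.4273


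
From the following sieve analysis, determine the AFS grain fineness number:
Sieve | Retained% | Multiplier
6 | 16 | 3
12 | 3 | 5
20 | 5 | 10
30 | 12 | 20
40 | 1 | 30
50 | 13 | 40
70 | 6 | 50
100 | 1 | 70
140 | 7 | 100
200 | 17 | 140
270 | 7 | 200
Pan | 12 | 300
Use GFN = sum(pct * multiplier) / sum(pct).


Formula: GFN = sum(pct * multiplier) / sum(pct)
sum(pct * multiplier) = 9353
sum(pct) = 100
GFN = 9353 / 100 = 93.53

93.53


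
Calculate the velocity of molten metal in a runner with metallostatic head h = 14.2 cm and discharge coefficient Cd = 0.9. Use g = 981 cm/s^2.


Formula: v = Cd * sqrt(2 * g * h)  (Torricelli with discharge coefficient)
2*g*h = 2 * 981 * 14.2 = 27860.4 cm^2/s^2
sqrt(27860.4) = 166.91435 cm/s
v = 0.9 * 166.91435 = 150.2229 cm/s

Final answer: 150.2229 cm/s


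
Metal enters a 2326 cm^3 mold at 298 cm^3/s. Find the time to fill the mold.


Formula: t_fill = V_mold / Q_flow
t = 2326 cm^3 / 298 cm^3/s = 7.8054 s

Final answer: 7.8054 s


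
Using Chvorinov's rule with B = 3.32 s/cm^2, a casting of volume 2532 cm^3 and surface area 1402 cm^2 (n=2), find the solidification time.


Formula: t_s = B * (V/A)^n  (Chvorinov's rule, n=2)
Modulus M = V/A = 2532/1402 = 1.805991 cm
M^2 = 1.805991^2 = 3.261603 cm^2
t_s = 3.32 * 3.261603 = 10.8285 s

10.8285 s


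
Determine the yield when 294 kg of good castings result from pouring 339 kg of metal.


Formula: Casting Yield = (W_good / W_total) * 100
Yield = (294 kg / 339 kg) * 100 = 86.7257%

86.7257%


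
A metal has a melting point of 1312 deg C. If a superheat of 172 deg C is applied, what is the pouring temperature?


Formula: T_pour = T_melt + Superheat
T_pour = 1312 + 172 = 1484 deg C

1484 deg C


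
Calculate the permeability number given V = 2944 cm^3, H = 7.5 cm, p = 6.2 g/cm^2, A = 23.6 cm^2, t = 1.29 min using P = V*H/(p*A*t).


Formula: Permeability Number P = (V * H) / (p * A * t)
Numerator: V * H = 2944 * 7.5 = 22080.0
Denominator: p * A * t = 6.2 * 23.6 * 1.29 = 188.7528
P = 22080.0 / 188.7528 = 116.9784

116.9784


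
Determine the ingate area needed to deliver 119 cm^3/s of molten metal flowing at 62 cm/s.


Formula: A_ingate = Q / v  (continuity equation)
A = 119 cm^3/s / 62 cm/s = 1.9194 cm^2

Final answer: 1.9194 cm^2


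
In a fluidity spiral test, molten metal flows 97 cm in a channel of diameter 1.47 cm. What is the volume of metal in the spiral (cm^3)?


Formula: V = pi * (d/2)^2 * L  (cylinder volume)
Radius = 1.47/2 = 0.735 cm
V = pi * 0.735^2 * 97 = 164.6252 cm^3


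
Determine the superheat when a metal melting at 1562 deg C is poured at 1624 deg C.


Formula: Superheat = T_pour - T_melt
Superheat = 1624 - 1562 = 62 deg C

62 deg C


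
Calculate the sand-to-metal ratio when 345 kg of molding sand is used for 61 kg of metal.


Formula: Sand-to-Metal Ratio = W_sand / W_metal
Ratio = 345 kg / 61 kg = 5.6557

Final answer: 5.6557


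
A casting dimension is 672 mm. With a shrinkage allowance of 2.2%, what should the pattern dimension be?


Formula: L_pattern = L_casting * (1 + shrinkage_rate/100)
Shrinkage factor = 1 + 2.2/100 = 1.022
L_pattern = 672 mm * 1.022 = 686.7840 mm

686.7840 mm


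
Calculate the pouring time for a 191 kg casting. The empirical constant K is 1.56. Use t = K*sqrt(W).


Formula: t = K * sqrt(W)
sqrt(W) = sqrt(191) = 13.82027
t = 1.56 * 13.82027 = 21.5596 s

Answer: 21.5596 s


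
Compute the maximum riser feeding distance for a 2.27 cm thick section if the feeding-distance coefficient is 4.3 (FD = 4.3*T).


Formula: FD = 4.3 * T  (riser feeding-distance rule)
FD = 4.3 * 2.27 cm = 9.7610 cm

9.7610 cm


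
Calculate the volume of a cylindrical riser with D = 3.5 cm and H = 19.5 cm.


Formula: V = pi * (D/2)^2 * H  (cylinder volume)
Radius = D/2 = 3.5/2 = 1.75 cm
V = pi * 1.75^2 * 19.5 = 187.6120 cm^3


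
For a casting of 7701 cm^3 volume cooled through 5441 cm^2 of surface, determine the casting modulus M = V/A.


Formula: Casting Modulus M = V / A
M = 7701 cm^3 / 5441 cm^2 = 1.4154 cm

Answer: 1.4154 cm


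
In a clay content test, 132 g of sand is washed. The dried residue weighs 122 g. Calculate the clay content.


Formula: Clay% = (W_total - W_washed) / W_total * 100
Clay mass = 132 - 122 = 10 g
Clay% = 10 / 132 * 100 = 7.5758%

Answer: 7.5758%


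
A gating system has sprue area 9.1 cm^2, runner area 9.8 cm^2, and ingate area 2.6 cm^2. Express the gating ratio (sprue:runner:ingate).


Sprue:Runner:Ingate = 1 : 9.8/9.1 : 2.6/9.1 = 1:1.08:0.29

Answer: 1:1.08:0.29


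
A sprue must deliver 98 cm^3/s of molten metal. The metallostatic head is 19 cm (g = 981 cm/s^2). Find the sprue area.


Formula: v = sqrt(2*g*h), A = Q/v
Velocity: v = sqrt(2 * 981 * 19) = sqrt(37278) = 193.0751 cm/s
Sprue area: A = Q / v = 98 / 193.0751 = 0.5076 cm^2


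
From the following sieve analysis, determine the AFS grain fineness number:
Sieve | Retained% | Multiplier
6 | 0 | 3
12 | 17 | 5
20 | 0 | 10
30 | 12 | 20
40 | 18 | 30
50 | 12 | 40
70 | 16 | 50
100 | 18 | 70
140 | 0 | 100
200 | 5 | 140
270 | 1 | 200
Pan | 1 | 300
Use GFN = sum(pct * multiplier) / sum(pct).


Formula: GFN = sum(pct * multiplier) / sum(pct)
sum(pct * multiplier) = 4605
sum(pct) = 100
GFN = 4605 / 100 = 46.05


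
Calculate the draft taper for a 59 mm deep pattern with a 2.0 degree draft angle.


Formula: taper = depth * tan(draft_angle)
tan(2.0 deg) = 0.0349208
taper = 59 mm * 0.0349208 = 2.0603 mm

Answer: 2.0603 mm


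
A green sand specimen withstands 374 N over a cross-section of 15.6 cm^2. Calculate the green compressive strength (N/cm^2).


Formula: Compressive Strength = Force / Area
Strength = 374 N / 15.6 cm^2 = 23.9744 N/cm^2

Answer: 23.9744 N/cm^2


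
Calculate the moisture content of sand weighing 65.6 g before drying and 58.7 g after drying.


Formula: MC = (W_wet - W_dry) / W_wet * 100
Water mass = 65.6 - 58.7 = 6.9 g
MC = 6.9 / 65.6 * 100 = 10.5183%

Answer: 10.5183%


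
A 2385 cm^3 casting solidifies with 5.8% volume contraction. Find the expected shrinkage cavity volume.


Formula: V_shrink = V_casting * shrinkage_pct / 100
V_shrink = 2385 cm^3 * 5.8 / 100 = 138.3300 cm^3

Answer: 138.3300 cm^3


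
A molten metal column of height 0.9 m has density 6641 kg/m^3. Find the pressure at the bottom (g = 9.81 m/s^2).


Formula: P = rho * g * h
rho * g = 6641 * 9.81 = 65148.21 N/m^3
P = 65148.21 * 0.9 = 58633.3890 Pa

58633.3890 Pa


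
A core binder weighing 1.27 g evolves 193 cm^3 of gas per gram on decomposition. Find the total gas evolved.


Formula: V_gas = W_binder * gas_evolution_rate
V = 1.27 g * 193 cm^3/g = 245.1100 cm^3

Answer: 245.1100 cm^3


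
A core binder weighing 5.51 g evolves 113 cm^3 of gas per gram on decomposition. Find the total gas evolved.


Formula: V_gas = W_binder * gas_evolution_rate
V = 5.51 g * 113 cm^3/g = 622.6300 cm^3

Final answer: 622.6300 cm^3


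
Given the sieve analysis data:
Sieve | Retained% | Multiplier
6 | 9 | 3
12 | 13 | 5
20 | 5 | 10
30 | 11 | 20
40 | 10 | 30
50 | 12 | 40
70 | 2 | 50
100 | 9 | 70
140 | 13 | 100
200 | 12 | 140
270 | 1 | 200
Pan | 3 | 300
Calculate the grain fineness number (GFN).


Formula: GFN = sum(pct * multiplier) / sum(pct)
sum(pct * multiplier) = 5952
sum(pct) = 100
GFN = 5952 / 100 = 59.52

Answer: 59.52


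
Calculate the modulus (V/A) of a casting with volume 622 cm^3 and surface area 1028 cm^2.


Formula: Casting Modulus M = V / A
M = 622 cm^3 / 1028 cm^2 = 0.6051 cm

Answer: 0.6051 cm


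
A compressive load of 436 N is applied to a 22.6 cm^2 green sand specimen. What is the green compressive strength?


Formula: Compressive Strength = Force / Area
Strength = 436 N / 22.6 cm^2 = 19.2920 N/cm^2

Final answer: 19.2920 N/cm^2


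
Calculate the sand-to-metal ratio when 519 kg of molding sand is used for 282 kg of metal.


Formula: Sand-to-Metal Ratio = W_sand / W_metal
Ratio = 519 kg / 282 kg = 1.8404


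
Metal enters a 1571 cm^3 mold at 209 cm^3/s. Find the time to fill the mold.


Formula: t_fill = V_mold / Q_flow
t = 1571 cm^3 / 209 cm^3/s = 7.5167 s

Answer: 7.5167 s


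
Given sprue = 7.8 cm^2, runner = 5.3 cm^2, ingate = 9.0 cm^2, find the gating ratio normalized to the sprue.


Sprue:Runner:Ingate = 1 : 5.3/7.8 : 9.0/7.8 = 1:0.68:1.15

Answer: 1:0.68:1.15


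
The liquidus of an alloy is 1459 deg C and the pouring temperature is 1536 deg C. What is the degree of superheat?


Formula: Superheat = T_pour - T_melt
Superheat = 1536 - 1459 = 77 deg C

Answer: 77 deg C


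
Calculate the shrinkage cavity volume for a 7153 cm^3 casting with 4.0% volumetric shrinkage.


Formula: V_shrink = V_casting * shrinkage_pct / 100
V_shrink = 7153 cm^3 * 4.0 / 100 = 286.1200 cm^3

Answer: 286.1200 cm^3


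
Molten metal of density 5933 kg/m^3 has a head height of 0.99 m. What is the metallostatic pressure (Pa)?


Formula: P = rho * g * h
rho * g = 5933 * 9.81 = 58202.73 N/m^3
P = 58202.73 * 0.99 = 57620.7027 Pa

57620.7027 Pa


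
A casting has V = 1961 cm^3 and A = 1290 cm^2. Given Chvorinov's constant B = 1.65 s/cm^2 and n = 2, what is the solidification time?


Formula: t_s = B * (V/A)^n  (Chvorinov's rule, n=2)
Modulus M = V/A = 1961/1290 = 1.520155 cm
M^2 = 1.520155^2 = 2.310871 cm^2
t_s = 1.65 * 2.310871 = 3.8129 s

Final answer: 3.8129 s


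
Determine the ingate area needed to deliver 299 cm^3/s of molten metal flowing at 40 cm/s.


Formula: A_ingate = Q / v  (continuity equation)
A = 299 cm^3/s / 40 cm/s = 7.4750 cm^2

7.4750 cm^2


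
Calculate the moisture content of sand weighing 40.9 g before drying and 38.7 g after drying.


Formula: MC = (W_wet - W_dry) / W_wet * 100
Water mass = 40.9 - 38.7 = 2.2 g
MC = 2.2 / 40.9 * 100 = 5.3790%


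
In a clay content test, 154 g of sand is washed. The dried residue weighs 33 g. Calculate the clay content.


Formula: Clay% = (W_total - W_washed) / W_total * 100
Clay mass = 154 - 33 = 121 g
Clay% = 121 / 154 * 100 = 78.5714%

Final answer: 78.5714%


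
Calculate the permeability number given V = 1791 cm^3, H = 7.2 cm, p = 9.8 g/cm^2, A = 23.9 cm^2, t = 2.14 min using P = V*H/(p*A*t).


Formula: Permeability Number P = (V * H) / (p * A * t)
Numerator: V * H = 1791 * 7.2 = 12895.2
Denominator: p * A * t = 9.8 * 23.9 * 2.14 = 501.2308
P = 12895.2 / 501.2308 = 25.7271

Answer: 25.7271


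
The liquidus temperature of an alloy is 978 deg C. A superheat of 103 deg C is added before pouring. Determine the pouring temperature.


Formula: T_pour = T_melt + Superheat
T_pour = 978 + 103 = 1081 deg C

1081 deg C


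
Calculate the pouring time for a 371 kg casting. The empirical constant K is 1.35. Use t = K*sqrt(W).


Formula: t = K * sqrt(W)
sqrt(W) = sqrt(371) = 19.26136
t = 1.35 * 19.26136 = 26.0028 s

26.0028 s


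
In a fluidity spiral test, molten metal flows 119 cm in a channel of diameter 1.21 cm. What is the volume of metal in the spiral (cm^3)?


Formula: V = pi * (d/2)^2 * L  (cylinder volume)
Radius = 1.21/2 = 0.605 cm
V = pi * 0.605^2 * 119 = 136.8383 cm^3

Answer: 136.8383 cm^3


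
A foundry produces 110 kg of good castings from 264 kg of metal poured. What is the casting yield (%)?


Formula: Casting Yield = (W_good / W_total) * 100
Yield = (110 kg / 264 kg) * 100 = 41.6667%

Answer: 41.6667%


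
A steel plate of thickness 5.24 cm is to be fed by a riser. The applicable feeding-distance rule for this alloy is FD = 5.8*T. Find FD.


Formula: FD = 5.8 * T  (riser feeding-distance rule)
FD = 5.8 * 5.24 cm = 30.3920 cm

Final answer: 30.3920 cm


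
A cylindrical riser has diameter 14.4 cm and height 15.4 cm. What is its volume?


Formula: V = pi * (D/2)^2 * H  (cylinder volume)
Radius = D/2 = 14.4/2 = 7.2 cm
V = pi * 7.2^2 * 15.4 = 2508.0465 cm^3


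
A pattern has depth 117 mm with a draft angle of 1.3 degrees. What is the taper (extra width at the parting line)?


Formula: taper = depth * tan(draft_angle)
tan(1.3 deg) = 0.0226932
taper = 117 mm * 0.0226932 = 2.6551 mm

2.6551 mm


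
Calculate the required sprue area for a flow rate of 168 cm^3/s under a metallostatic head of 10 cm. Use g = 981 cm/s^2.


Formula: v = sqrt(2*g*h), A = Q/v
Velocity: v = sqrt(2 * 981 * 10) = sqrt(19620) = 140.0714 cm/s
Sprue area: A = Q / v = 168 / 140.0714 = 1.1994 cm^2

Answer: 1.1994 cm^2
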